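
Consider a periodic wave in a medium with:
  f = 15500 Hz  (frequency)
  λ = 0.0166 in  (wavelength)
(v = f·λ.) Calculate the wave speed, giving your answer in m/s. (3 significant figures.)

6.54 m/s

v is given directly by: v = fλ.
f = 15500 Hz; λ = 0.0166 in = 4.216×10^-4 m.
v = 6.535 m/s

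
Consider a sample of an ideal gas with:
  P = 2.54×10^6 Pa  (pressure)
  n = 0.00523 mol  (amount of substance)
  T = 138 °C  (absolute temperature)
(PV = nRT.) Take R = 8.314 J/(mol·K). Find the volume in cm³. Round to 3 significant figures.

7.04 cm³

Solving PV = nRT for V: V = nRT/P.
P = 2.54×10^6 Pa; n = 0.00523 mol; T = 138 °C = 411.1 K; R = 8.314 J/(mol·K).
V = 7.038×10^-6 m³
7.038×10^-6 m³ × (1 cm³ / 1.000×10^-6 m³) = 7.038 cm³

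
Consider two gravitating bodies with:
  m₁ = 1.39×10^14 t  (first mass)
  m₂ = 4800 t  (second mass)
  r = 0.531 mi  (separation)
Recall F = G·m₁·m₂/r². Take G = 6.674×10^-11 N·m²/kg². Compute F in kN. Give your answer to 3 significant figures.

61000 kN

Directly: F = Gm₁m₂/r².
m₁ = 1.39×10^14 t = 1.390×10^17 kg; m₂ = 4800 t = 4.800×10^6 kg; r = 0.531 mi = 854.6 m; G = 6.674×10^-11 N·m²/kg².
F = 6.098×10^7 N  (the unit combination reduces to kg·m/s² = N)
6.098×10^7 N × (1 kN / 1000 N) = 60976 kN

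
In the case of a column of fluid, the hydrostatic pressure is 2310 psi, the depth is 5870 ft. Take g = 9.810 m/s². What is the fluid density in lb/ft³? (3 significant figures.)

56.6 lb/ft³

Rearranging P = ρ·g·h for ρ: ρ = P/(g·h).
P = 2310 psi = 1.593×10^7 Pa; h = 5870 ft = 1789 m; g = 9.810 m/s².
ρ = 907.4 kg/m³
907.4 kg/m³ × (1 lb/ft³ / 16.02 kg/m³) = 56.65 lb/ft³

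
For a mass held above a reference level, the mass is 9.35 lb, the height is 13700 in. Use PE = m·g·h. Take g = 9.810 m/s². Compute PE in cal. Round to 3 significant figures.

PE is given directly by: PE = mgh.
m = 9.35 lb = 4.241 kg; h = 13700 in = 348.0 m; g = 9.810 m/s².
PE = 14478 J
14478 J × (1 cal / 4.184 J) = 3460 cal

3460 cal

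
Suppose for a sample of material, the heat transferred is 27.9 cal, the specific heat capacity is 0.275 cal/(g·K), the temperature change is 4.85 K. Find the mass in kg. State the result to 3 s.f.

Solving Q = m·c·ΔT for m: m = Q/(c·ΔT).
Q = 27.9 cal = 116.7 J; c = 0.275 cal/(g·K) = 1151 J/(kg·K); ΔT = 4.85 K.
m = 0.02092 kg

0.0209 kg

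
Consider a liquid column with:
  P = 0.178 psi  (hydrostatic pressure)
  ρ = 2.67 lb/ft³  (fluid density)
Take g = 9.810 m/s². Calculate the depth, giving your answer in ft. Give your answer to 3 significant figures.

9.60 ft

Rearranging: h = P/(ρ·g).
P = 0.178 psi = 1227 Pa; ρ = 2.67 lb/ft³ = 42.77 kg/m³; g = 9.810 m/s².
h = 2.925 m
2.925 m × (1 ft / 0.3048 m) = 9.597 ft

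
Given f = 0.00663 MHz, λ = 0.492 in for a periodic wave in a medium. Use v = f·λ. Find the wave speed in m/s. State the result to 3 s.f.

Directly: v = fλ.
f = 0.00663 MHz = 6630 Hz; λ = 0.492 in = 0.01250 m.
v = 82.85 m/s

82.9 m/s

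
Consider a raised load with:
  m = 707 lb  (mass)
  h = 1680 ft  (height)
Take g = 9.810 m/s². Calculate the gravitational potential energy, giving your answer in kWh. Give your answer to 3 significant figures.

Directly: PE = mgh.
m = 707 lb = 320.7 kg; h = 1680 ft = 512.1 m; g = 9.810 m/s².
PE = 1.611×10^6 J  (the unit combination reduces to kg·m²/s² = J)
1.611×10^6 J × (1 kWh / 3.600×10^6 J) = 0.4475 kWh

0.447 kWh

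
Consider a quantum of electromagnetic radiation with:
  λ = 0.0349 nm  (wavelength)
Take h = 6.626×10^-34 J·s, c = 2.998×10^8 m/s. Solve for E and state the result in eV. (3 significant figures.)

35500 eV

E is given directly by: E = hc/λ.
λ = 0.0349 nm = 3.490×10^-11 m; h = 6.626×10^-34 J·s; c = 2.998×10^8 m/s.
E = 5.692×10^-15 J
5.692×10^-15 J × (1 eV / 1.602×10^-19 J) = 35526 eV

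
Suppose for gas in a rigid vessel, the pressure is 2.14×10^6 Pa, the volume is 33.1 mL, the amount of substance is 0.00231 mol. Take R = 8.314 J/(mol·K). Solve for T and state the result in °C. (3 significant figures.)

Rearranging PV = nRT for T: T = PV/(nR).
P = 2.14×10^6 Pa; V = 33.1 mL = 3.310×10^-5 m³; n = 0.00231 mol; R = 8.314 J/(mol·K).
T = 3688 K
3688 K − 273.15 = 3415 °C

3420 °C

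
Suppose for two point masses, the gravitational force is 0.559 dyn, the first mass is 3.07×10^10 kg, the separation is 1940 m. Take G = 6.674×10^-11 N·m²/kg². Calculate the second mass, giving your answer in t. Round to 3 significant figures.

Solving F = G·m₁·m₂/r² for m₂: m₂ = F·r²/(G·m₁).
F = 0.559 dyn = 5.590×10^-6 N; m₁ = 3.07×10^10 kg; r = 1940 m; G = 6.674×10^-11 N·m²/kg².
m₂ = 10.27 kg
10.27 kg × (1 t / 1000 kg) = 0.01027 t

0.0103 t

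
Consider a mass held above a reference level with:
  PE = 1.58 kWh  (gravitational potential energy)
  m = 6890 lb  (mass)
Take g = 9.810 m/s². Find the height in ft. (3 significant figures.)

Rearranging: h = PE/(m·g).
PE = 1.58 kWh = 5.688×10^6 J; m = 6890 lb = 3125 kg; g = 9.810 m/s².
h = 185.5 m
185.5 m × (1 ft / 0.3048 m) = 608.7 ft

609 ft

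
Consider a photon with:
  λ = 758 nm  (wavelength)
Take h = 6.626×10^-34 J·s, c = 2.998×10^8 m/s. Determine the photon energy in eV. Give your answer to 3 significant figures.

1.64 eV

Directly: E = hc/λ.
λ = 758 nm = 7.580×10^-7 m; h = 6.626×10^-34 J·s; c = 2.998×10^8 m/s.
E = 2.621×10^-19 J
2.621×10^-19 J × (1 eV / 1.602×10^-19 J) = 1.636 eV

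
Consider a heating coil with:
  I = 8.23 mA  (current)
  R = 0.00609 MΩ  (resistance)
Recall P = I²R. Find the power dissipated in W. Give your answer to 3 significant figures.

0.412 W

P is given directly by: P = I²R.
I = 8.23 mA = 0.008230 A; R = 0.00609 MΩ = 6090 Ω.
P = 0.4125 W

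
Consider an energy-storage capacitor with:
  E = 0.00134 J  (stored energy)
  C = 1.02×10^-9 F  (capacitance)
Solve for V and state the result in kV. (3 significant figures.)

1.62 kV

Solving E = ½C·V² for V: V = √(2E/C).
E = 0.00134 J; C = 1.02×10^-9 F.
V = 1621 V
1621 V × (1 kV / 1000 V) = 1.621 kV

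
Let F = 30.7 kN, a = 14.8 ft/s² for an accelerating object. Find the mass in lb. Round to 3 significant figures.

Solving F = m·a for m: m = F/a.
F = 30.7 kN = 30700 N; a = 14.8 ft/s² = 4.511 m/s².
m = 6806 kg
6806 kg × (1 lb / 0.4536 kg) = 15004 lb

15000 lb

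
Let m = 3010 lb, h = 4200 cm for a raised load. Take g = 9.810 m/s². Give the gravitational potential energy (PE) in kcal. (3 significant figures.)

134 kcal

Directly: PE = mgh.
m = 3010 lb = 1365 kg; h = 4200 cm = 42.00 m; g = 9.810 m/s².
PE = 5.625×10^5 J
5.625×10^5 J × (1 kcal / 4184 J) = 134.4 kcal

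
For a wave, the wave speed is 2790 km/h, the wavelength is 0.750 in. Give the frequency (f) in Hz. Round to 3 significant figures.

40700 Hz

Rearranging: f = v/λ.
v = 2790 km/h = 775.0 m/s; λ = 0.750 in = 0.01905 m.
f = 40682 Hz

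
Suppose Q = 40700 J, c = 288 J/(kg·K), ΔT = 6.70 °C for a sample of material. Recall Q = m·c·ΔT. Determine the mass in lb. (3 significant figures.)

Rearranging: m = Q/(c·ΔT).
Q = 40700 J; c = 288 J/(kg·K); ΔT = 6.70 °C = 6.700 K.
m = 21.09 kg
21.09 kg × (1 lb / 0.4536 kg) = 46.50 lb

46.5 lb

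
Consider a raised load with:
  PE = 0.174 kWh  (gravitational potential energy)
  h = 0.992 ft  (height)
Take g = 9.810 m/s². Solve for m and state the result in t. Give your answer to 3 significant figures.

211 t

Rearranging PE = m·g·h for m: m = PE/(g·h).
PE = 0.174 kWh = 6.264×10^5 J; h = 0.992 ft = 0.3024 m; g = 9.810 m/s².
m = 2.112×10^5 kg
2.112×10^5 kg × (1 t / 1000 kg) = 211.2 t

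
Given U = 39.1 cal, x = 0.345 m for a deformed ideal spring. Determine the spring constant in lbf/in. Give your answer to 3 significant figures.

15.7 lbf/in

Rearranging: k = 2U/x².
U = 39.1 cal = 163.6 J; x = 0.345 m.
k = 2749 N/m
2749 N/m × (1 lbf/in / 175.1 N/m) = 15.70 lbf/in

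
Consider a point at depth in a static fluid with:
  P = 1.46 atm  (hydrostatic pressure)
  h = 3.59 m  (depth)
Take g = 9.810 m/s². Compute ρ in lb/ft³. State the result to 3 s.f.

Rearranging: ρ = P/(g·h).
P = 1.46 atm = 1.479×10^5 Pa; h = 3.59 m; g = 9.810 m/s².
ρ = 4201 kg/m³
4201 kg/m³ × (1 lb/ft³ / 16.02 kg/m³) = 262.2 lb/ft³

262 lb/ft³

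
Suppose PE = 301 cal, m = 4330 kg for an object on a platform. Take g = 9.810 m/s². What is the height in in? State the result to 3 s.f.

Rearranging PE = m·g·h for h: h = PE/(m·g).
PE = 301 cal = 1259 J; m = 4330 kg; g = 9.810 m/s².
h = 0.02965 m
0.02965 m × (1 in / 0.02540 m) = 1.167 in

1.17 in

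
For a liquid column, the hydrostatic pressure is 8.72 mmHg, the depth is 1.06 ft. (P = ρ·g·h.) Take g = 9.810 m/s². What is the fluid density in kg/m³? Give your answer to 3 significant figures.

367 kg/m³

Rearranging: ρ = P/(g·h).
P = 8.72 mmHg = 1163 Pa; h = 1.06 ft = 0.3231 m; g = 9.810 m/s².
ρ = 366.8 kg/m³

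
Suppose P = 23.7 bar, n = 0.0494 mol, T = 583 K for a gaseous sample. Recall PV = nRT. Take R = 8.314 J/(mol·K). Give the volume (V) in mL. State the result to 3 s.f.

101 mL

Solving PV = nRT for V: V = nRT/P.
P = 23.7 bar = 2.370×10^6 Pa; n = 0.0494 mol; T = 583 K; R = 8.314 J/(mol·K).
V = 1.010×10^-4 m³
1.010×10^-4 m³ × (1 mL / 1.000×10^-6 m³) = 101.0 mL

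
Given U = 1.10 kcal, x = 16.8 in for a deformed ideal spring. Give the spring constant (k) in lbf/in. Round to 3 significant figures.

Rearranging: k = 2U/x².
U = 1.10 kcal = 4602 J; x = 16.8 in = 0.4267 m.
k = 50551 N/m
50551 N/m × (1 lbf/in / 175.1 N/m) = 288.7 lbf/in

289 lbf/in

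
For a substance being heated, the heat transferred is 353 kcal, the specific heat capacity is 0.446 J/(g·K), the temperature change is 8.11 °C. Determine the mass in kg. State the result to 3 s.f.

Rearranging: m = Q/(c·ΔT).
Q = 353 kcal = 1.477×10^6 J; c = 0.446 J/(g·K) = 446.0 J/(kg·K); ΔT = 8.11 °C = 8.110 K.
m = 408.3 kg

408 kg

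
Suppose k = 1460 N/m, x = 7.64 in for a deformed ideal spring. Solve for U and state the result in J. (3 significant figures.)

27.5 J

Directly: U = ½kx².
k = 1460 N/m; x = 7.64 in = 0.1941 m.
U = 27.49 J  (the unit combination reduces to kg·m²/s² = J)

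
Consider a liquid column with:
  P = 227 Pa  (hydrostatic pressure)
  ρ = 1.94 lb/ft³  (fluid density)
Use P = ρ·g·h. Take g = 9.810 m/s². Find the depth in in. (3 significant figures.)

Solving P = ρ·g·h for h: h = P/(ρ·g).
P = 227 Pa; ρ = 1.94 lb/ft³ = 31.08 kg/m³; g = 9.810 m/s².
h = 0.7446 m
0.7446 m × (1 in / 0.02540 m) = 29.32 in

29.3 in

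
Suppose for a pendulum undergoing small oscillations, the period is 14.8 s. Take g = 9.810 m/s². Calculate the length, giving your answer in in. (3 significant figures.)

Solving T = 2π√(L/g) for L: L = g·(T/2π)².
T = 14.8 s; g = 9.810 m/s².
L = 54.43 m
54.43 m × (1 in / 0.02540 m) = 2143 in

2140 in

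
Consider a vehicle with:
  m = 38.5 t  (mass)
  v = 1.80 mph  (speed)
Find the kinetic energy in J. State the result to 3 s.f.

Directly: KE = ½mv².
m = 38.5 t = 38500 kg; v = 1.80 mph = 0.8047 m/s.
KE = 12464 J  (the unit combination reduces to kg·m²/s² = J)

12500 J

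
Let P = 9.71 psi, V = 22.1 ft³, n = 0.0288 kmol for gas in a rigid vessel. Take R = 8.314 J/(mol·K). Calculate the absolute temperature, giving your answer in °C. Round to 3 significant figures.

-98.2 °C

Solving PV = nRT for T: T = PV/(nR).
P = 9.71 psi = 66948 Pa; V = 22.1 ft³ = 0.6258 m³; n = 0.0288 kmol = 28.80 mol; R = 8.314 J/(mol·K).
T = 175.0 K
175.0 K − 273.15 = -98.18 °C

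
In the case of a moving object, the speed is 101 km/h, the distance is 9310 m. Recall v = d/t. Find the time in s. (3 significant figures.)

332 s

Rearranging: t = d/v.
v = 101 km/h = 28.06 m/s; d = 9310 m.
t = 331.8 s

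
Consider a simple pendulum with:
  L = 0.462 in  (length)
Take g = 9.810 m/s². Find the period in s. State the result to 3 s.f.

0.217 s

Directly: T = 2π√(L/g).
L = 0.462 in = 0.01173 m; g = 9.810 m/s².
T = 0.2173 s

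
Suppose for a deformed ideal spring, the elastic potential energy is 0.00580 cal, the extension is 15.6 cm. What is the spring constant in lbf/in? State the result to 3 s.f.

0.0114 lbf/in

Solving U = ½k·x² for k: k = 2U/x².
U = 0.00580 cal = 0.02427 J; x = 15.6 cm = 0.1560 m.
k = 1.994 N/m
1.994 N/m × (1 lbf/in / 175.1 N/m) = 0.01139 lbf/in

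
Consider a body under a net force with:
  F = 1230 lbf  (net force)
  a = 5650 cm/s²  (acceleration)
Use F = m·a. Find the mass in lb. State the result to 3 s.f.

213 lb

Rearranging: m = F/a.
F = 1230 lbf = 5471 N; a = 5650 cm/s² = 56.50 m/s².
m = 96.84 kg
96.84 kg × (1 lb / 0.4536 kg) = 213.5 lb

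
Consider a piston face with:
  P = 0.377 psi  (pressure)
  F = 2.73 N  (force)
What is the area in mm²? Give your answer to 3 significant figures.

Rearranging P = F/A for A: A = F/P.
P = 0.377 psi = 2599 Pa; F = 2.73 N.
A = 0.001050 m²
0.001050 m² × (1 mm² / 1.000×10^-6 m²) = 1050 mm²

1050 mm²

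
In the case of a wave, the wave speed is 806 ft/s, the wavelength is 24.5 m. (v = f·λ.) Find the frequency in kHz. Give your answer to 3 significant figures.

0.0100 kHz

Rearranging v = f·λ for f: f = v/λ.
v = 806 ft/s = 245.7 m/s; λ = 24.5 m.
f = 10.03 Hz
10.03 Hz × (1 kHz / 1000 Hz) = 0.01003 kHz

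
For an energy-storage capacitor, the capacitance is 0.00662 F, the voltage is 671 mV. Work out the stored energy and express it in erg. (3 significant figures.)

E is given directly by: E = ½CV².
C = 0.00662 F; V = 671 mV = 0.6710 V.
E = 0.001490 J  (the unit combination reduces to kg·m²/s² = J)
0.001490 J × (1 erg / 1.000×10^-7 J) = 14903 erg

14900 erg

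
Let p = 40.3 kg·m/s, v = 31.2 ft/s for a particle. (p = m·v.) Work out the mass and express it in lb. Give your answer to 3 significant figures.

Solving p = m·v for m: m = p/v.
p = 40.3 kg·m/s; v = 31.2 ft/s = 9.510 m/s.
m = 4.238 kg
4.238 kg × (1 lb / 0.4536 kg) = 9.343 lb

9.34 lb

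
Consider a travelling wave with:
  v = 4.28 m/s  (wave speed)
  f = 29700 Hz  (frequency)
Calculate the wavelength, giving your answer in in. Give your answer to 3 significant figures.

0.00567 in

Rearranging: λ = v/f.
v = 4.28 m/s; f = 29700 Hz.
λ = 1.441×10^-4 m
1.441×10^-4 m × (1 in / 0.02540 m) = 0.005674 in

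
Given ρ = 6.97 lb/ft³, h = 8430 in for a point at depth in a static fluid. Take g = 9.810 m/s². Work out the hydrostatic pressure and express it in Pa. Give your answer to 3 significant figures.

2.35×10^5 Pa

P is given directly by: P = ρgh.
ρ = 6.97 lb/ft³ = 111.6 kg/m³; h = 8430 in = 214.1 m; g = 9.810 m/s².
P = 2.345×10^5 Pa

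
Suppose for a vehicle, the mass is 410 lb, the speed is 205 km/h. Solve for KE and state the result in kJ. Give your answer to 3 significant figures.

KE is given directly by: KE = ½mv².
m = 410 lb = 186.0 kg; v = 205 km/h = 56.94 m/s.
KE = 3.015×10^5 J  (the unit combination reduces to kg·m²/s² = J)
3.015×10^5 J × (1 kJ / 1000 J) = 301.5 kJ

302 kJ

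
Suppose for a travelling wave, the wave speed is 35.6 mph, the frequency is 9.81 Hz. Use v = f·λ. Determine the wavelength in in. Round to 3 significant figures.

Solving v = f·λ for λ: λ = v/f.
v = 35.6 mph = 15.91 m/s; f = 9.81 Hz.
λ = 1.622 m
1.622 m × (1 in / 0.02540 m) = 63.87 in

63.9 in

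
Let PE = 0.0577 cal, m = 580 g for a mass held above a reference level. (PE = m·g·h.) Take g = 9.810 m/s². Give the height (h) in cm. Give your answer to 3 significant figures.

Solving PE = m·g·h for h: h = PE/(m·g).
PE = 0.0577 cal = 0.2414 J; m = 580 g = 0.5800 kg; g = 9.810 m/s².
h = 0.04243 m
0.04243 m × (1 cm / 0.01000 m) = 4.243 cm

4.24 cm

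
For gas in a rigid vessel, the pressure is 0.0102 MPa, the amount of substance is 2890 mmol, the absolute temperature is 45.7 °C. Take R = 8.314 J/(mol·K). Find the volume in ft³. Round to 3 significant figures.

From the ideal-gas law: V = nRT/P.
P = 0.0102 MPa = 10200 Pa; n = 2890 mmol = 2.890 mol; T = 45.7 °C = 318.8 K; R = 8.314 J/(mol·K).
V = 0.7511 m³
0.7511 m³ × (1 ft³ / 0.02832 m³) = 26.52 ft³

26.5 ft³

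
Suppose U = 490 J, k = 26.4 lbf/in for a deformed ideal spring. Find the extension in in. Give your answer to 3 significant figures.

Rearranging: x = √(2U/k).
U = 490 J; k = 26.4 lbf/in = 4623 N/m.
x = 0.4604 m
0.4604 m × (1 in / 0.02540 m) = 18.13 in

18.1 in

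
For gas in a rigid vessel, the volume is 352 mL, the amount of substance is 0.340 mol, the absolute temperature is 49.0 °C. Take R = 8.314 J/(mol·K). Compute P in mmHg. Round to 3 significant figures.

19400 mmHg

P is given directly by: P = nRT/V.
V = 352 mL = 3.520×10^-4 m³; n = 0.340 mol; T = 49.0 °C = 322.1 K; R = 8.314 J/(mol·K).
P = 2.587×10^6 Pa
2.587×10^6 Pa × (1 mmHg / 133.3 Pa) = 19405 mmHg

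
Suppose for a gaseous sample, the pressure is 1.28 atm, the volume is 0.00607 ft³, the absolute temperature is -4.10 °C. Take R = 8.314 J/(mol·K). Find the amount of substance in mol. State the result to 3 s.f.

From the ideal-gas law: n = PV/(RT).
P = 1.28 atm = 1.297×10^5 Pa; V = 0.00607 ft³ = 1.719×10^-4 m³; T = -4.10 °C = 269.0 K; R = 8.314 J/(mol·K).
n = 0.009966 mol

0.00997 mol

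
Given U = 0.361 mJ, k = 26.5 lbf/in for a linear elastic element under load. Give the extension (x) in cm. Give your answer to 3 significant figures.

0.0394 cm

Rearranging U = ½k·x² for x: x = √(2U/k).
U = 0.361 mJ = 3.610×10^-4 J; k = 26.5 lbf/in = 4641 N/m.
x = 3.944×10^-4 m
3.944×10^-4 m × (1 cm / 0.01000 m) = 0.03944 cm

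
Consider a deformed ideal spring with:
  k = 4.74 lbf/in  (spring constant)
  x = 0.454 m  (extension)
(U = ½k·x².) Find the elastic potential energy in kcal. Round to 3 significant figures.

U is given directly by: U = ½kx².
k = 4.74 lbf/in = 830.1 N/m; x = 0.454 m.
U = 85.55 J  (the unit combination reduces to kg·m²/s² = J)
85.55 J × (1 kcal / 4184 J) = 0.02045 kcal

0.0204 kcal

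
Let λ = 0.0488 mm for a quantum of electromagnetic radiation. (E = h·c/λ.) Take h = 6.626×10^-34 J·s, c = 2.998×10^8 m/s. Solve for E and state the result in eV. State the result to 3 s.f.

0.0254 eV

Directly: E = hc/λ.
λ = 0.0488 mm = 4.880×10^-5 m; h = 6.626×10^-34 J·s; c = 2.998×10^8 m/s.
E = 4.071×10^-21 J
4.071×10^-21 J × (1 eV / 1.602×10^-19 J) = 0.02541 eV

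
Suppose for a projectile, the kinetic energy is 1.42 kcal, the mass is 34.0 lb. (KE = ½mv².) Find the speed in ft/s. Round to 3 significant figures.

91.1 ft/s

Rearranging KE = ½mv² for v: v = √(2·KE/m).
KE = 1.42 kcal = 5941 J; m = 34.0 lb = 15.42 kg.
v = 27.76 m/s
27.76 m/s × (1 ft/s / 0.3048 m/s) = 91.07 ft/s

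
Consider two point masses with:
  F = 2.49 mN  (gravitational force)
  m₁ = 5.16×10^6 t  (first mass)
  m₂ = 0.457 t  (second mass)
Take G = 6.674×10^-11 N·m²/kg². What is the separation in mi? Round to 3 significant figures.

Rearranging: r = √(G·m₁m₂/F).
F = 2.49 mN = 0.002490 N; m₁ = 5.16×10^6 t = 5.160×10^9 kg; m₂ = 0.457 t = 457.0 kg; G = 6.674×10^-11 N·m²/kg².
r = 251.4 m
251.4 m × (1 mi / 1609 m) = 0.1562 mi

0.156 mi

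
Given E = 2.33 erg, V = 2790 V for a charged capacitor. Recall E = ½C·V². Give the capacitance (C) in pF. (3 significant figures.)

Rearranging E = ½C·V² for C: C = 2E/V².
E = 2.33 erg = 2.330×10^-7 J; V = 2790 V.
C = 5.987×10^-14 F
5.987×10^-14 F × (1 pF / 1.000×10^-12 F) = 0.05987 pF

0.0599 pF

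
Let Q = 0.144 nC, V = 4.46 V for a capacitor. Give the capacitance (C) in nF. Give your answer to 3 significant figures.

C is given directly by: C = Q/V.
Q = 0.144 nC = 1.440×10^-10 C; V = 4.46 V.
C = 3.229×10^-11 F
3.229×10^-11 F × (1 nF / 1.000×10^-9 F) = 0.03229 nF

0.0323 nF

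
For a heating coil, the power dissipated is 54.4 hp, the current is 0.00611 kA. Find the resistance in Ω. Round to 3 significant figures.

1090 Ω

Rearranging P = I²R for R: R = P/I².
P = 54.4 hp = 40566 W; I = 0.00611 kA = 6.110 A.
R = 1087 Ω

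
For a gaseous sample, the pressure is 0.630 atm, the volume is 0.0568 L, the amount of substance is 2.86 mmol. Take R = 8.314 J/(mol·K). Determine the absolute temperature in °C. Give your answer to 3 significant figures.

-121 °C

From the ideal-gas law: T = PV/(nR).
P = 0.630 atm = 63835 Pa; V = 0.0568 L = 5.680×10^-5 m³; n = 2.86 mmol = 0.002860 mol; R = 8.314 J/(mol·K).
T = 152.5 K
152.5 K − 273.15 = -120.7 °C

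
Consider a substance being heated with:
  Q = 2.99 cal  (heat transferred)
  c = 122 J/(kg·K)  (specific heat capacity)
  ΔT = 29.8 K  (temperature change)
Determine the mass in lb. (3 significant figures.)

0.00759 lb

Rearranging: m = Q/(c·ΔT).
Q = 2.99 cal = 12.51 J; c = 122 J/(kg·K); ΔT = 29.8 K.
m = 0.003441 kg
0.003441 kg × (1 lb / 0.4536 kg) = 0.007586 lb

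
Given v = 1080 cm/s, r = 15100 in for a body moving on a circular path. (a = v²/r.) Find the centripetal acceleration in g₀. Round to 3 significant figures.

0.0310 g₀

a is given directly by: a = v²/r.
v = 1080 cm/s = 10.80 m/s; r = 15100 in = 383.5 m.
a = 0.3041 m/s²
0.3041 m/s² × (1 g₀ / 9.807 m/s²) = 0.03101 g₀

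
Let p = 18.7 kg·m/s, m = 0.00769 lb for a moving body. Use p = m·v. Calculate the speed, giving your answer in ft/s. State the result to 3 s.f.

Rearranging: v = p/m.
p = 18.7 kg·m/s; m = 0.00769 lb = 0.003488 kg.
v = 5361 m/s
5361 m/s × (1 ft/s / 0.3048 m/s) = 17589 ft/s

17600 ft/s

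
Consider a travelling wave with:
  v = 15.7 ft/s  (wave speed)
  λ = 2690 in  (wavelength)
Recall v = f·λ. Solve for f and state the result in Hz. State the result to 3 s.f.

0.0700 Hz

Rearranging v = f·λ for f: f = v/λ.
v = 15.7 ft/s = 4.785 m/s; λ = 2690 in = 68.33 m.
f = 0.07004 Hz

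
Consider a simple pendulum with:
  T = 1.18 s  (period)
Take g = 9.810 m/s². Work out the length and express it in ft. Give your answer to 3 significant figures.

Rearranging T = 2π√(L/g) for L: L = g·(T/2π)².
T = 1.18 s; g = 9.810 m/s².
L = 0.3460 m
0.3460 m × (1 ft / 0.3048 m) = 1.135 ft

1.14 ft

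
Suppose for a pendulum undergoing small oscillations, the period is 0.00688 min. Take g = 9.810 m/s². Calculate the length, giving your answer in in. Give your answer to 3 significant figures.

Solving T = 2π√(L/g) for L: L = g·(T/2π)².
T = 0.00688 min = 0.4128 s; g = 9.810 m/s².
L = 0.04234 m
0.04234 m × (1 in / 0.02540 m) = 1.667 in

1.67 in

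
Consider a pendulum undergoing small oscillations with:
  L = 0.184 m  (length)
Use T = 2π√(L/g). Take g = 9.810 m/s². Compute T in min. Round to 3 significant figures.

T is given directly by: T = 2π√(L/g).
L = 0.184 m; g = 9.810 m/s².
T = 0.8605 s
0.8605 s × (1 min / 60.00 s) = 0.01434 min

0.0143 min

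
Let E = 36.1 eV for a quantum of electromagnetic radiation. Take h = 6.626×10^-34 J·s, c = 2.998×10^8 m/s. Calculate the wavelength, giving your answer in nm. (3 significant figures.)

34.3 nm

Rearranging: λ = hc/E.
E = 36.1 eV = 5.784×10^-18 J; h = 6.626×10^-34 J·s; c = 2.998×10^8 m/s.
λ = 3.435×10^-8 m
3.435×10^-8 m × (1 nm / 1.000×10^-9 m) = 34.35 nm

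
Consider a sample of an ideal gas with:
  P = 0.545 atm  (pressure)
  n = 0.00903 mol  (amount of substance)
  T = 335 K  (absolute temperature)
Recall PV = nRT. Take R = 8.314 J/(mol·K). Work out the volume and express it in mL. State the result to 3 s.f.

455 mL

Solving PV = nRT for V: V = nRT/P.
P = 0.545 atm = 55222 Pa; n = 0.00903 mol; T = 335 K; R = 8.314 J/(mol·K).
V = 4.554×10^-4 m³
4.554×10^-4 m³ × (1 mL / 1.000×10^-6 m³) = 455.4 mL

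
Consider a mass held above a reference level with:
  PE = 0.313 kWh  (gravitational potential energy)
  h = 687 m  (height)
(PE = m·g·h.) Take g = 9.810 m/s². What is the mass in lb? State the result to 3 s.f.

Solving PE = m·g·h for m: m = PE/(g·h).
PE = 0.313 kWh = 1.127×10^6 J; h = 687 m; g = 9.810 m/s².
m = 167.2 kg
167.2 kg × (1 lb / 0.4536 kg) = 368.6 lb

369 lb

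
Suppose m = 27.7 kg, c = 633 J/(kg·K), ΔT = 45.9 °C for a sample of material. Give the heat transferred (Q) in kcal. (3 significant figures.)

192 kcal

Directly: Q = mcΔT.
m = 27.7 kg; c = 633 J/(kg·K); ΔT = 45.9 °C = 45.90 K.
Q = 8.048×10^5 J
8.048×10^5 J × (1 kcal / 4184 J) = 192.4 kcal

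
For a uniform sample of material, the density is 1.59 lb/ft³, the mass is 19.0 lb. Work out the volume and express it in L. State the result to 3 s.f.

Rearranging ρ = m/V for V: V = m/ρ.
ρ = 1.59 lb/ft³ = 25.47 kg/m³; m = 19.0 lb = 8.618 kg.
V = 0.3384 m³
0.3384 m³ × (1 L / 0.001000 m³) = 338.4 L

338 L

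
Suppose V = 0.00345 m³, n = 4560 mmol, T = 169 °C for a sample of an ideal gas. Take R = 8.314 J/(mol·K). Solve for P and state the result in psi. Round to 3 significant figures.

705 psi

From the ideal-gas law: P = nRT/V.
V = 0.00345 m³; n = 4560 mmol = 4.560 mol; T = 169 °C = 442.1 K; R = 8.314 J/(mol·K).
P = 4.859×10^6 Pa  (the unit combination reduces to kg/(m·s²) = Pa)
4.859×10^6 Pa × (1 psi / 6895 Pa) = 704.7 psi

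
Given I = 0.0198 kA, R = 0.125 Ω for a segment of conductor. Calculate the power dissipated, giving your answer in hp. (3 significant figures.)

Directly: P = I²R.
I = 0.0198 kA = 19.80 A; R = 0.125 Ω.
P = 49.01 W
49.01 W × (1 hp / 745.7 W) = 0.06572 hp

0.0657 hp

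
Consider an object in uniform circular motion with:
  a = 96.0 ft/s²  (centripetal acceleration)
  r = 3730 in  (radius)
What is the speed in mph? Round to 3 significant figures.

118 mph

Rearranging: v = √(a·r).
a = 96.0 ft/s² = 29.26 m/s²; r = 3730 in = 94.74 m.
v = 52.65 m/s
52.65 m/s × (1 mph / 0.4470 m/s) = 117.8 mph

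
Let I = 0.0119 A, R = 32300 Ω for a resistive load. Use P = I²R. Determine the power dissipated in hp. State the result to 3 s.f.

Directly: P = I²R.
I = 0.0119 A; R = 32300 Ω.
P = 4.574 W  (the unit combination reduces to kg·m²/s³ = W)
4.574 W × (1 hp / 745.7 W) = 0.006134 hp

0.00613 hp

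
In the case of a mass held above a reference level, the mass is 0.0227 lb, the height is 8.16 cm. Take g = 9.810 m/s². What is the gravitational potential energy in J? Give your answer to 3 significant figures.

PE is given directly by: PE = mgh.
m = 0.0227 lb = 0.01030 kg; h = 8.16 cm = 0.08160 m; g = 9.810 m/s².
PE = 0.008242 J

0.00824 J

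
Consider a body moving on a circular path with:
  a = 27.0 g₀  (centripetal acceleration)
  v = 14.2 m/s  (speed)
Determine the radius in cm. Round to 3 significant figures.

76.2 cm

Rearranging a = v²/r for r: r = v²/a.
a = 27.0 g₀ = 264.8 m/s²; v = 14.2 m/s.
r = 0.7615 m
0.7615 m × (1 cm / 0.01000 m) = 76.15 cm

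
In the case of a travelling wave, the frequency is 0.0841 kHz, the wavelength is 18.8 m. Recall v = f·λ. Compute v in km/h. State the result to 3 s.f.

5690 km/h

v is given directly by: v = fλ.
f = 0.0841 kHz = 84.10 Hz; λ = 18.8 m.
v = 1581 m/s
1581 m/s × (1 km/h / 0.2778 m/s) = 5692 km/h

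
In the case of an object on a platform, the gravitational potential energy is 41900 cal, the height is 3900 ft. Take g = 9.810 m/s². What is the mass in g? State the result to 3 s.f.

15000 g

Rearranging PE = m·g·h for m: m = PE/(g·h).
PE = 41900 cal = 1.753×10^5 J; h = 3900 ft = 1189 m; g = 9.810 m/s².
m = 15.03 kg
15.03 kg × (1 g / 0.001000 kg) = 15033 g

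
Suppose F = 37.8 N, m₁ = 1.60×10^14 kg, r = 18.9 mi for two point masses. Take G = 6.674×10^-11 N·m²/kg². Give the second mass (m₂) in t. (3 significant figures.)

From Newton's law of gravitation: m₂ = F·r²/(G·m₁).
F = 37.8 N; m₁ = 1.60×10^14 kg; r = 18.9 mi = 30417 m; G = 6.674×10^-11 N·m²/kg².
m₂ = 3.275×10^6 kg
3.275×10^6 kg × (1 t / 1000 kg) = 3275 t

3270 t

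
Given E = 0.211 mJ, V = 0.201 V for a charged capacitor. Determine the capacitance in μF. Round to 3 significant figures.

Solving E = ½C·V² for C: C = 2E/V².
E = 0.211 mJ = 2.110×10^-4 J; V = 0.201 V.
C = 0.01045 F
0.01045 F × (1 μF / 1.000×10^-6 F) = 10445 μF

10400 μF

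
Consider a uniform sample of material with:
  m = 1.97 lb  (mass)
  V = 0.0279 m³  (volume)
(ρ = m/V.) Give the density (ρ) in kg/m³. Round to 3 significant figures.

ρ is given directly by: ρ = m/V.
m = 1.97 lb = 0.8936 kg; V = 0.0279 m³.
ρ = 32.03 kg/m³

32.0 kg/m³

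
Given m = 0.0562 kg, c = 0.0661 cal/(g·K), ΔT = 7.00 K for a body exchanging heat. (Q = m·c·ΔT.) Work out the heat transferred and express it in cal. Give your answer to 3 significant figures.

26.0 cal

Q is given directly by: Q = mcΔT.
m = 0.0562 kg; c = 0.0661 cal/(g·K) = 276.6 J/(kg·K); ΔT = 7.00 K.
Q = 108.8 J
108.8 J × (1 cal / 4.184 J) = 26.00 cal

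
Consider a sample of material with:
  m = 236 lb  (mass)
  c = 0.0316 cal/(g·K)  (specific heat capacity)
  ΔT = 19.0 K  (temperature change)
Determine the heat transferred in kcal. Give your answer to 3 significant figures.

Q is given directly by: Q = mcΔT.
m = 236 lb = 107.0 kg; c = 0.0316 cal/(g·K) = 132.2 J/(kg·K); ΔT = 19.0 K.
Q = 2.689×10^5 J
2.689×10^5 J × (1 kcal / 4184 J) = 64.27 kcal

64.3 kcal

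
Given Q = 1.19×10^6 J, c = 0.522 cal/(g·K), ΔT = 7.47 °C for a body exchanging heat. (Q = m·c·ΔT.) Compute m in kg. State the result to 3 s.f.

Solving Q = m·c·ΔT for m: m = Q/(c·ΔT).
Q = 1.19×10^6 J; c = 0.522 cal/(g·K) = 2184 J/(kg·K); ΔT = 7.47 °C = 7.470 K.
m = 72.94 kg

72.9 kg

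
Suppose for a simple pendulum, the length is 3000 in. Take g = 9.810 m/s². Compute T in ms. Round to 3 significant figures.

Directly: T = 2π√(L/g).
L = 3000 in = 76.20 m; g = 9.810 m/s².
T = 17.51 s
17.51 s × (1 ms / 0.001000 s) = 17511 ms

17500 ms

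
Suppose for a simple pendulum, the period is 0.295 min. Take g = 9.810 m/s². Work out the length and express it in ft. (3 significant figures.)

255 ft

Rearranging: L = g·(T/2π)².
T = 0.295 min = 17.70 s; g = 9.810 m/s².
L = 77.85 m
77.85 m × (1 ft / 0.3048 m) = 255.4 ft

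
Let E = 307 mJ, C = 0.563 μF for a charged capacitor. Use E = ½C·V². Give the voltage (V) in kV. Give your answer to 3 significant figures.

1.04 kV

Rearranging E = ½C·V² for V: V = √(2E/C).
E = 307 mJ = 0.3070 J; C = 0.563 μF = 5.630×10^-7 F.
V = 1044 V
1044 V × (1 kV / 1000 V) = 1.044 kV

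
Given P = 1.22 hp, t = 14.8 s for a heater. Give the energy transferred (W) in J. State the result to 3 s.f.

Solving P = W/t for W: W = P·t.
P = 1.22 hp = 909.8 W; t = 14.8 s.
W = 13464 J

13500 J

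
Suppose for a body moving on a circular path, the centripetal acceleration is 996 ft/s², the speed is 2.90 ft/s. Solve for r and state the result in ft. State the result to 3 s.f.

Rearranging: r = v²/a.
a = 996 ft/s² = 303.6 m/s²; v = 2.90 ft/s = 0.8839 m/s.
r = 0.002574 m
0.002574 m × (1 ft / 0.3048 m) = 0.008444 ft

0.00844 ft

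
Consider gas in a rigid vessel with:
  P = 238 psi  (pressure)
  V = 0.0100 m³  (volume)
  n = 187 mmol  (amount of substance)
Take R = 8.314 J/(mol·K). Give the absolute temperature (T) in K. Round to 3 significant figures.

From the ideal-gas law: T = PV/(nR).
P = 238 psi = 1.641×10^6 Pa; V = 0.0100 m³; n = 187 mmol = 0.1870 mol; R = 8.314 J/(mol·K).
T = 10555 K

10600 K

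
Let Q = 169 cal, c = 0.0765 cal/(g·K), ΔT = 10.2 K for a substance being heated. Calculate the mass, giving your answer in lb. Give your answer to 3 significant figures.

Solving Q = m·c·ΔT for m: m = Q/(c·ΔT).
Q = 169 cal = 707.1 J; c = 0.0765 cal/(g·K) = 320.1 J/(kg·K); ΔT = 10.2 K.
m = 0.2166 kg
0.2166 kg × (1 lb / 0.4536 kg) = 0.4775 lb

0.477 lb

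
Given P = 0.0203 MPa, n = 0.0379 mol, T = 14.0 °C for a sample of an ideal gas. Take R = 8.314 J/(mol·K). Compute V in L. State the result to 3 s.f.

Rearranging PV = nRT for V: V = nRT/P.
P = 0.0203 MPa = 20300 Pa; n = 0.0379 mol; T = 14.0 °C = 287.1 K; R = 8.314 J/(mol·K).
V = 0.004457 m³
0.004457 m³ × (1 L / 0.001000 m³) = 4.457 L

4.46 L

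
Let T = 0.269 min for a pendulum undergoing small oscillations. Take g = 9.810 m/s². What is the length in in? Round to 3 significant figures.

Solving T = 2π√(L/g) for L: L = g·(T/2π)².
T = 0.269 min = 16.14 s; g = 9.810 m/s².
L = 64.73 m
64.73 m × (1 in / 0.02540 m) = 2548 in

2550 in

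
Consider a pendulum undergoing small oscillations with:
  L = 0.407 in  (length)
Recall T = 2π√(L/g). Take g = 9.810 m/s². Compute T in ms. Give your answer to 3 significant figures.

T is given directly by: T = 2π√(L/g).
L = 0.407 in = 0.01034 m; g = 9.810 m/s².
T = 0.2040 s
0.2040 s × (1 ms / 0.001000 s) = 204.0 ms

204 ms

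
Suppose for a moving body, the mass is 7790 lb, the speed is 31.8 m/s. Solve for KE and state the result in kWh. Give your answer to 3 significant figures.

KE is given directly by: KE = ½mv².
m = 7790 lb = 3533 kg; v = 31.8 m/s.
KE = 1.787×10^6 J
1.787×10^6 J × (1 kWh / 3.600×10^6 J) = 0.4963 kWh

0.496 kWh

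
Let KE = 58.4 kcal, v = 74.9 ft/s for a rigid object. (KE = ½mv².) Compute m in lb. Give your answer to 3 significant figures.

2070 lb

Rearranging KE = ½mv² for m: m = 2·KE/v².
KE = 58.4 kcal = 2.443×10^5 J; v = 74.9 ft/s = 22.83 m/s.
m = 937.7 kg
937.7 kg × (1 lb / 0.4536 kg) = 2067 lb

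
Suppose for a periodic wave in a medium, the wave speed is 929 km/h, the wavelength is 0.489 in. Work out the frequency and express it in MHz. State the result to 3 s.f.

Rearranging: f = v/λ.
v = 929 km/h = 258.1 m/s; λ = 0.489 in = 0.01242 m.
f = 20776 Hz
20776 Hz × (1 MHz / 1.000×10^6 Hz) = 0.02078 MHz

0.0208 MHz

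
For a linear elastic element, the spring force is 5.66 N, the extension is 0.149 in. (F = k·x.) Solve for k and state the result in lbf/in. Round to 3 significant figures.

8.54 lbf/in

From Hooke's law: k = F/x.
F = 5.66 N; x = 0.149 in = 0.003785 m.
k = 1496 N/m
1496 N/m × (1 lbf/in / 175.1 N/m) = 8.540 lbf/in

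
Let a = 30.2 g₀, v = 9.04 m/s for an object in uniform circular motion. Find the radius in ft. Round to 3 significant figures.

0.905 ft

Rearranging: r = v²/a.
a = 30.2 g₀ = 296.2 m/s²; v = 9.04 m/s.
r = 0.2759 m
0.2759 m × (1 ft / 0.3048 m) = 0.9053 ft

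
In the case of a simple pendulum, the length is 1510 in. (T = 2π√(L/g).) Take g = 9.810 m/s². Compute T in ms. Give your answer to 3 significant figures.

T is given directly by: T = 2π√(L/g).
L = 1510 in = 38.35 m; g = 9.810 m/s².
T = 12.42 s
12.42 s × (1 ms / 0.001000 s) = 12424 ms

12400 ms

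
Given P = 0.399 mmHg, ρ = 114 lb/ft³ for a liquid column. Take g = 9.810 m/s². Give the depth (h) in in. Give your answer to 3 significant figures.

Solving P = ρ·g·h for h: h = P/(ρ·g).
P = 0.399 mmHg = 53.20 Pa; ρ = 114 lb/ft³ = 1826 kg/m³; g = 9.810 m/s².
h = 0.002969 m
0.002969 m × (1 in / 0.02540 m) = 0.1169 in

0.117 in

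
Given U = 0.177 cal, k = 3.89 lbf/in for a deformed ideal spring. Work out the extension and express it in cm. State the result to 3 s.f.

4.66 cm

Solving U = ½k·x² for x: x = √(2U/k).
U = 0.177 cal = 0.7406 J; k = 3.89 lbf/in = 681.2 N/m.
x = 0.04663 m
0.04663 m × (1 cm / 0.01000 m) = 4.663 cm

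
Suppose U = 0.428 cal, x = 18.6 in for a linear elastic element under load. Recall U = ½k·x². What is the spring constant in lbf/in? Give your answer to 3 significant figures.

Rearranging: k = 2U/x².
U = 0.428 cal = 1.791 J; x = 18.6 in = 0.4724 m.
k = 16.05 N/m
16.05 N/m × (1 lbf/in / 175.1 N/m) = 0.09163 lbf/in

0.0916 lbf/in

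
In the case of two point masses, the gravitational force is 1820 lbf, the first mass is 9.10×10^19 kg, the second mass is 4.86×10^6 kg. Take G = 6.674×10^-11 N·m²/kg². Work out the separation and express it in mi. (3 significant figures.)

From Newton's law of gravitation: r = √(G·m₁m₂/F).
F = 1820 lbf = 8096 N; m₁ = 9.10×10^19 kg; m₂ = 4.86×10^6 kg; G = 6.674×10^-11 N·m²/kg².
r = 1.909×10^6 m
1.909×10^6 m × (1 mi / 1609 m) = 1186 mi

1190 mi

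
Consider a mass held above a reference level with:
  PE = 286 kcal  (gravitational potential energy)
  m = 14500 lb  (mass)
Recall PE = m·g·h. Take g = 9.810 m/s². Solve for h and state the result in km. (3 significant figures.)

Solving PE = m·g·h for h: h = PE/(m·g).
PE = 286 kcal = 1.197×10^6 J; m = 14500 lb = 6577 kg; g = 9.810 m/s².
h = 18.55 m
18.55 m × (1 km / 1000 m) = 0.01855 km

0.0185 km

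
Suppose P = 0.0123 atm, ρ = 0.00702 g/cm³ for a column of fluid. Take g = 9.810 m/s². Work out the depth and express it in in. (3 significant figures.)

712 in

Solving P = ρ·g·h for h: h = P/(ρ·g).
P = 0.0123 atm = 1246 Pa; ρ = 0.00702 g/cm³ = 7.020 kg/m³; g = 9.810 m/s².
h = 18.10 m
18.10 m × (1 in / 0.02540 m) = 712.5 in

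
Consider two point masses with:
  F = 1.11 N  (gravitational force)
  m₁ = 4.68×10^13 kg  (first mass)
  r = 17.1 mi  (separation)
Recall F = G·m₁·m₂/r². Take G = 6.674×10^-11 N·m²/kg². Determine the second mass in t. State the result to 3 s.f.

269 t

From Newton's law of gravitation: m₂ = F·r²/(G·m₁).
F = 1.11 N; m₁ = 4.68×10^13 kg; r = 17.1 mi = 27520 m; G = 6.674×10^-11 N·m²/kg².
m₂ = 2.691×10^5 kg
2.691×10^5 kg × (1 t / 1000 kg) = 269.1 t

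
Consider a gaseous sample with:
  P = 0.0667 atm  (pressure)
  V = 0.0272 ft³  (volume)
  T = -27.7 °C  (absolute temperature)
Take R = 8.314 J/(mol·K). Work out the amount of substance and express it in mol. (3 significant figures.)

From the ideal-gas law: n = PV/(RT).
P = 0.0667 atm = 6758 Pa; V = 0.0272 ft³ = 7.702×10^-4 m³; T = -27.7 °C = 245.4 K; R = 8.314 J/(mol·K).
n = 0.002551 mol

0.00255 mol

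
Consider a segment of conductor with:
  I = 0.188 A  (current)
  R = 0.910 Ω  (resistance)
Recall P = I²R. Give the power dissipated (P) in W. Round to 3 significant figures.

Directly: P = I²R.
I = 0.188 A; R = 0.910 Ω.
P = 0.03216 W

0.0322 W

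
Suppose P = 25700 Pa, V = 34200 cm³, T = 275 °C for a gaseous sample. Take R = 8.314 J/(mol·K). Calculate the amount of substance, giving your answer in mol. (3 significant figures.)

0.193 mol

Rearranging: n = PV/(RT).
P = 25700 Pa; V = 34200 cm³ = 0.03420 m³; T = 275 °C = 548.1 K; R = 8.314 J/(mol·K).
n = 0.1929 mol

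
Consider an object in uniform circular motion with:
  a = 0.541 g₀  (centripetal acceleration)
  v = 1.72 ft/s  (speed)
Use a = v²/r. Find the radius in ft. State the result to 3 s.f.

Solving a = v²/r for r: r = v²/a.
a = 0.541 g₀ = 5.305 m/s²; v = 1.72 ft/s = 0.5243 m/s.
r = 0.05180 m
0.05180 m × (1 ft / 0.3048 m) = 0.1700 ft

0.170 ft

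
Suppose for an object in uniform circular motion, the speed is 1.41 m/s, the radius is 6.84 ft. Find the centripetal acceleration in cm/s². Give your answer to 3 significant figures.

Directly: a = v²/r.
v = 1.41 m/s; r = 6.84 ft = 2.085 m.
a = 0.9536 m/s²
0.9536 m/s² × (1 cm/s² / 0.01000 m/s²) = 95.36 cm/s²

95.4 cm/s²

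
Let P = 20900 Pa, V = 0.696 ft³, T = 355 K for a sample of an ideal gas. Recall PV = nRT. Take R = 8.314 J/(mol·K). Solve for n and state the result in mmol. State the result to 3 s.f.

From the ideal-gas law: n = PV/(RT).
P = 20900 Pa; V = 0.696 ft³ = 0.01971 m³; T = 355 K; R = 8.314 J/(mol·K).
n = 0.1396 mol
0.1396 mol × (1 mmol / 0.001000 mol) = 139.6 mmol

140 mmol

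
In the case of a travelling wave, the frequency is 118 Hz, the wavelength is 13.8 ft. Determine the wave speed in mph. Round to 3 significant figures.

Directly: v = fλ.
f = 118 Hz; λ = 13.8 ft = 4.206 m.
v = 496.3 m/s
496.3 m/s × (1 mph / 0.4470 m/s) = 1110 mph

1110 mph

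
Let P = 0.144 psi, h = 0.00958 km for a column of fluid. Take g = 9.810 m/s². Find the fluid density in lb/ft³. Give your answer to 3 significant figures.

Rearranging: ρ = P/(g·h).
P = 0.144 psi = 992.8 Pa; h = 0.00958 km = 9.580 m; g = 9.810 m/s².
ρ = 10.56 kg/m³
10.56 kg/m³ × (1 lb/ft³ / 16.02 kg/m³) = 0.6595 lb/ft³

0.660 lb/ft³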